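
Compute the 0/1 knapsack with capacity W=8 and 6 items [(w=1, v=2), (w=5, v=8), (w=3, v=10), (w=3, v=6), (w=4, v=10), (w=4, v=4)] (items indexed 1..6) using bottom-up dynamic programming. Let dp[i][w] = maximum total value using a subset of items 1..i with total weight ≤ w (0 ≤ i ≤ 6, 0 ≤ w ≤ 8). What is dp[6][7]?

i\w   0   1   2   3   4   5   6   7   8
  0   0   0   0   0   0   0   0   0   0
  1   0   2   2   2   2   2   2   2   2
  2   0   2   2   2   2   8  10  10  10
  3   0   2   2  10  12  12  12  12  18
  4   0   2   2  10  12  12  16  18  18
  5   0   2   2  10  12  12  16  20  22
  6   0   2   2  10  12  12  16  20  22

20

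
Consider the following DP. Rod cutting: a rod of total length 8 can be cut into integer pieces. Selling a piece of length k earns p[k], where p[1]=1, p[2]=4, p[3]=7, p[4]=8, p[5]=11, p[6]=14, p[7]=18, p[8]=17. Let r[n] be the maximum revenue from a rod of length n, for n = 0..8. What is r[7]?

18

   n    0    1    2    3    4    5    6    7    8
r[n]    0    1    4    7    8   11   14   18   19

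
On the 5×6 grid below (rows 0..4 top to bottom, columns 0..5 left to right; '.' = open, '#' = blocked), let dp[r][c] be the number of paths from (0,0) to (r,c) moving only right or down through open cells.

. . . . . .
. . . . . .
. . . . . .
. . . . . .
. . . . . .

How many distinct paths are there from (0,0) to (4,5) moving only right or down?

r\c   0   1   2   3   4   5
  0   1   1   1   1   1   1
  1   1   2   3   4   5   6
  2   1   3   6  10  15  21
  3   1   4  10  20  35  56
  4   1   5  15  35  70 126

126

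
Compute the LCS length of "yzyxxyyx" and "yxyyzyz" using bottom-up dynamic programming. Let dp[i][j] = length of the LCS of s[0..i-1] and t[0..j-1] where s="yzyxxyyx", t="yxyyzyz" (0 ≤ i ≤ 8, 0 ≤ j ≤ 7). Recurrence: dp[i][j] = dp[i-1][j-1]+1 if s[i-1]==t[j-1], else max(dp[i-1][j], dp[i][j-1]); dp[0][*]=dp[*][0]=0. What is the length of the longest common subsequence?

   ''  y  x  y  y  z  y  z
''  0  0  0  0  0  0  0  0
 y  0  1  1  1  1  1  1  1
 z  0  1  1  1  1  2  2  2
 y  0  1  1  2  2  2  3  3
 x  0  1  2  2  2  2  3  3
 x  0  1  2  2  2  2  3  3
 y  0  1  2  3  3  3  3  3
 y  0  1  2  3  4  4  4  4
 x  0  1  2  3  4  4  4  4

4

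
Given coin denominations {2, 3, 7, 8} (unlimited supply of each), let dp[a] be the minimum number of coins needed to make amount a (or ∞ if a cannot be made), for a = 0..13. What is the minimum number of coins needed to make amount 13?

3

 a  0  1  2  3  4  5  6  7  8  9 10 11 12 13
dp  0  -  1  1  2  2  2  1  1  2  2  2  3  3
(- denotes ∞ / unreachable)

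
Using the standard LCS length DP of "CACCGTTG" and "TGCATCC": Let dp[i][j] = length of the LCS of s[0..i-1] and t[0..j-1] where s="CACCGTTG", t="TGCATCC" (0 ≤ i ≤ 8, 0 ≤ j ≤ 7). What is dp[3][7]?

   ''  T  G  C  A  T  C  C
''  0  0  0  0  0  0  0  0
 C  0  0  0  1  1  1  1  1
 A  0  0  0  1  2  2  2  2
 C  0  0  0  1  2  2  3  3
 C  0  0  0  1  2  2  3  4
 G  0  0  1  1  2  2  3  4
 T  0  1  1  1  2  3  3  4
 T  0  1  1  1  2  3  3  4
 G  0  1  2  2  2  3  3  4

3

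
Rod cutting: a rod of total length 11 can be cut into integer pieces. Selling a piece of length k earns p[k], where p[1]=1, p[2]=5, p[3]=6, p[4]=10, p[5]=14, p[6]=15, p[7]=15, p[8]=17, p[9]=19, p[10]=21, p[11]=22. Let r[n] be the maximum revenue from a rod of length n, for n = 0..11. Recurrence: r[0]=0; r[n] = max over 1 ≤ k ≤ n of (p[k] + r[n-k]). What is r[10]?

   n    0    1    2    3    4    5    6    7    8    9   10   11
r[n]    0    1    5    6   10   14   15   19   20   24   28   29

28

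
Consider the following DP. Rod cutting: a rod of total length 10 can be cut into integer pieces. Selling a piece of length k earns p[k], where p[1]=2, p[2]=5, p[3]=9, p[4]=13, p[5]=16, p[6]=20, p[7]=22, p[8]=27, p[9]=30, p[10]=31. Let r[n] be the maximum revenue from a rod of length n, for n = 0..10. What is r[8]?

27

   n    0    1    2    3    4    5    6    7    8    9   10
r[n]    0    2    5    9   13   16   20   22   27   30   33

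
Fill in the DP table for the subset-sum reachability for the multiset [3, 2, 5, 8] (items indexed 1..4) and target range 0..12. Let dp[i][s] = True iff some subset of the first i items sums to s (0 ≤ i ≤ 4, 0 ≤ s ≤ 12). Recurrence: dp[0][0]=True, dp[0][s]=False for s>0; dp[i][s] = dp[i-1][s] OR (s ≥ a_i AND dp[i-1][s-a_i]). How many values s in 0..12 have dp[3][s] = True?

7

i\s   0   1   2   3   4   5   6   7   8   9  10  11  12
  0   T   F   F   F   F   F   F   F   F   F   F   F   F
  1   T   F   F   T   F   F   F   F   F   F   F   F   F
  2   T   F   T   T   F   T   F   F   F   F   F   F   F
  3   T   F   T   T   F   T   F   T   T   F   T   F   F
  4   T   F   T   T   F   T   F   T   T   F   T   T   F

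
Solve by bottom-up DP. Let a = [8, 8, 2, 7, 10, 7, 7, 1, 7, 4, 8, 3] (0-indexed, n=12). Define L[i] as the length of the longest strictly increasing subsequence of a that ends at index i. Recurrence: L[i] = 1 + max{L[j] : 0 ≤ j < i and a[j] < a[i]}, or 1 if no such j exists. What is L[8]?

2

   i    0    1    2    3    4    5    6    7    8    9   10   11
a[i]    8    8    2    7   10    7    7    1    7    4    8    3
L[i]    1    1    1    2    3    2    2    1    2    2    3    2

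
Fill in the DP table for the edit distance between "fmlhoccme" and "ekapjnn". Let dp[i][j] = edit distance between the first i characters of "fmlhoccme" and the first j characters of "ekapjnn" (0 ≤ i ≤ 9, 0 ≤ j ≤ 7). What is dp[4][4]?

   ''  e  k  a  p  j  n  n
''  0  1  2  3  4  5  6  7
 f  1  1  2  3  4  5  6  7
 m  2  2  2  3  4  5  6  7
 l  3  3  3  3  4  5  6  7
 h  4  4  4  4  4  5  6  7
 o  5  5  5  5  5  5  6  7
 c  6  6  6  6  6  6  6  7
 c  7  7  7  7  7  7  7  7
 m  8  8  8  8  8  8  8  8
 e  9  8  9  9  9  9  9  9

4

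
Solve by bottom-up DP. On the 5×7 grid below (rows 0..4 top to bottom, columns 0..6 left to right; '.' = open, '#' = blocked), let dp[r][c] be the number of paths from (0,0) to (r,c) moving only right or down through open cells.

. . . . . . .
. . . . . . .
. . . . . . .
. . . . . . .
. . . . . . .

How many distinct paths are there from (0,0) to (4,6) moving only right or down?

r\c   0   1   2   3   4   5   6
  0   1   1   1   1   1   1   1
  1   1   2   3   4   5   6   7
  2   1   3   6  10  15  21  28
  3   1   4  10  20  35  56  84
  4   1   5  15  35  70 126 210

210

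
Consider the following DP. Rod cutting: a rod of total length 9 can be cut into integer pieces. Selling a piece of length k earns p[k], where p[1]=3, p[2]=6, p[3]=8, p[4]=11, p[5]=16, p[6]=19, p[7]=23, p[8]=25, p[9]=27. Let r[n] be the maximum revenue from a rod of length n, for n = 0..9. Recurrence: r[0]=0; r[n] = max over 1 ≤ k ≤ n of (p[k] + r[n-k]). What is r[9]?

   n    0    1    2    3    4    5    6    7    8    9
r[n]    0    3    6    9   12   16   19   23   26   29

29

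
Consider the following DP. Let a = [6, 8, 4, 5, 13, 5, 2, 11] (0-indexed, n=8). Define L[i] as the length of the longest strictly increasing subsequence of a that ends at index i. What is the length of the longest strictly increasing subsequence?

   i    0    1    2    3    4    5    6    7
a[i]    6    8    4    5   13    5    2   11
L[i]    1    2    1    2    3    2    1    3

3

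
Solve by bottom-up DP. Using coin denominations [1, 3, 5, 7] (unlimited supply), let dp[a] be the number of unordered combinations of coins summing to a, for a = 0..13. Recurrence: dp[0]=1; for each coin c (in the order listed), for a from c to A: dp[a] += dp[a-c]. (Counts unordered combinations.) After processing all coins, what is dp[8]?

6

after  coin     0     1     2     3     4     5     6     7     8     9    10    11    12    13
          1     1     1     1     1     1     1     1     1     1     1     1     1     1     1
          3     1     1     1     2     2     2     3     3     3     4     4     4     5     5
          5     1     1     1     2     2     3     4     4     5     6     7     8     9    10
          7     1     1     1     2     2     3     4     5     6     7     9    10    12    14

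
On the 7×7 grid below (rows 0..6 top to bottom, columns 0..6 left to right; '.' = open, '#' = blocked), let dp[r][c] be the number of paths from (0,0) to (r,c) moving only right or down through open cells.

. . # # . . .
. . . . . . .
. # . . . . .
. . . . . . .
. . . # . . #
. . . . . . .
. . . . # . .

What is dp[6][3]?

20

r\c   0   1   2   3   4   5   6
  0   1   1   0   0   0   0   0
  1   1   2   2   2   2   2   2
  2   1   0   2   4   6   8  10
  3   1   1   3   7  13  21  31
  4   1   2   5   0  13  34   0
  5   1   3   8   8  21  55  55
  6   1   4  12  20   0  55 110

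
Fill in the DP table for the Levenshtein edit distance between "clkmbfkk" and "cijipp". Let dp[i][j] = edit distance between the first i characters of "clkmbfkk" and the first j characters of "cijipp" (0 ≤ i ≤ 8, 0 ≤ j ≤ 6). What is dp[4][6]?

5

   ''  c  i  j  i  p  p
''  0  1  2  3  4  5  6
 c  1  0  1  2  3  4  5
 l  2  1  1  2  3  4  5
 k  3  2  2  2  3  4  5
 m  4  3  3  3  3  4  5
 b  5  4  4  4  4  4  5
 f  6  5  5  5  5  5  5
 k  7  6  6  6  6  6  6
 k  8  7  7  7  7  7  7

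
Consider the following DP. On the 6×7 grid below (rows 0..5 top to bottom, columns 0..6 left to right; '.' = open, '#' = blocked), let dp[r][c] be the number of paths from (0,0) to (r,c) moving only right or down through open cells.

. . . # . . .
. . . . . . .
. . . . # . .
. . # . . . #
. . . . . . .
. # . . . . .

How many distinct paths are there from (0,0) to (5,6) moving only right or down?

112

r\c   0   1   2   3   4   5   6
  0   1   1   1   0   0   0   0
  1   1   2   3   3   3   3   3
  2   1   3   6   9   0   3   6
  3   1   4   0   9   9  12   0
  4   1   5   5  14  23  35  35
  5   1   0   5  19  42  77 112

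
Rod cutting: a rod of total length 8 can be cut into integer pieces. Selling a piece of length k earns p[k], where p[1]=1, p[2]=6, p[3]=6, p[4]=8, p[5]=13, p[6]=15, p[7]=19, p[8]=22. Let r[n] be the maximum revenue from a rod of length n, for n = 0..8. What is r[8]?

   n    0    1    2    3    4    5    6    7    8
r[n]    0    1    6    7   12   13   18   19   24

24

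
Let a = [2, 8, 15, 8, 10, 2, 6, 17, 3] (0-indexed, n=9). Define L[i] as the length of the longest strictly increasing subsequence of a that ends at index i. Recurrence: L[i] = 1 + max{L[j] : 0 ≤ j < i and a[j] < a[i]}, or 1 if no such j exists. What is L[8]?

2

   i    0    1    2    3    4    5    6    7    8
a[i]    2    8   15    8   10    2    6   17    3
L[i]    1    2    3    2    3    1    2    4    2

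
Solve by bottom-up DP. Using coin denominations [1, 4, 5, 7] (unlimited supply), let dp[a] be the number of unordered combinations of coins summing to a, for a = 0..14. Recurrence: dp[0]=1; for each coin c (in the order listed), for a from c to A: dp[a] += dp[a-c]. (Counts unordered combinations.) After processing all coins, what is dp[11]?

8

after  coin     0     1     2     3     4     5     6     7     8     9    10    11    12    13    14
          1     1     1     1     1     1     1     1     1     1     1     1     1     1     1     1
          4     1     1     1     1     2     2     2     2     3     3     3     3     4     4     4
          5     1     1     1     1     2     3     3     3     4     5     6     6     7     8     9
          7     1     1     1     1     2     3     3     4     5     6     7     8    10    11    13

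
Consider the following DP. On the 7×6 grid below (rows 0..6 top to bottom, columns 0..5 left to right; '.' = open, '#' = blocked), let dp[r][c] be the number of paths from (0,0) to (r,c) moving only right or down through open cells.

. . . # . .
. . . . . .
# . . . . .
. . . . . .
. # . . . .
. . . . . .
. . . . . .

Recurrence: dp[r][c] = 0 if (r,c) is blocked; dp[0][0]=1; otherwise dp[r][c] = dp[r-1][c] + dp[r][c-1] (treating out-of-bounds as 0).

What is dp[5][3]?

29

r\c   0   1   2   3   4   5
  0   1   1   1   0   0   0
  1   1   2   3   3   3   3
  2   0   2   5   8  11  14
  3   0   2   7  15  26  40
  4   0   0   7  22  48  88
  5   0   0   7  29  77 165
  6   0   0   7  36 113 278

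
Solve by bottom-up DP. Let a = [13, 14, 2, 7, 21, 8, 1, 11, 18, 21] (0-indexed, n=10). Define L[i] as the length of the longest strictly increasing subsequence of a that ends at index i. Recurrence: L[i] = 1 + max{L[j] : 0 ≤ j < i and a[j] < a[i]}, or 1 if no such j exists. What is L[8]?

5

   i    0    1    2    3    4    5    6    7    8    9
a[i]   13   14    2    7   21    8    1   11   18   21
L[i]    1    2    1    2    3    3    1    4    5    6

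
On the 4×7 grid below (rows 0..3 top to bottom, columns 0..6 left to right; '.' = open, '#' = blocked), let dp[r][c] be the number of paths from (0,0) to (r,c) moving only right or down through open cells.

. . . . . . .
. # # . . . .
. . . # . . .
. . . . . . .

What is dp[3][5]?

10

r\c   0   1   2   3   4   5   6
  0   1   1   1   1   1   1   1
  1   1   0   0   1   2   3   4
  2   1   1   1   0   2   5   9
  3   1   2   3   3   5  10  19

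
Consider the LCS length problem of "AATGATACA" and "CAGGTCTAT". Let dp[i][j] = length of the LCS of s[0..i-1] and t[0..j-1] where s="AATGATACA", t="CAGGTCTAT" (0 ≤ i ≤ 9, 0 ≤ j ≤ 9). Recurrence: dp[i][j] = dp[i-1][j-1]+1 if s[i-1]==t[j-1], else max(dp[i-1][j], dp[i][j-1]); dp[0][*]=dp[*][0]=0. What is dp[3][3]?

   ''  C  A  G  G  T  C  T  A  T
''  0  0  0  0  0  0  0  0  0  0
 A  0  0  1  1  1  1  1  1  1  1
 A  0  0  1  1  1  1  1  1  2  2
 T  0  0  1  1  1  2  2  2  2  3
 G  0  0  1  2  2  2  2  2  2  3
 A  0  0  1  2  2  2  2  2  3  3
 T  0  0  1  2  2  3  3  3  3  4
 A  0  0  1  2  2  3  3  3  4  4
 C  0  1  1  2  2  3  4  4  4  4
 A  0  1  2  2  2  3  4  4  5  5

1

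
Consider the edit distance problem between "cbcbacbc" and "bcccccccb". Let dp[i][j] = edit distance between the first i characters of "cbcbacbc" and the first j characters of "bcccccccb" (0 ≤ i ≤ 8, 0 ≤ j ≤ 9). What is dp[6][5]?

   ''  b  c  c  c  c  c  c  c  b
''  0  1  2  3  4  5  6  7  8  9
 c  1  1  1  2  3  4  5  6  7  8
 b  2  1  2  2  3  4  5  6  7  7
 c  3  2  1  2  2  3  4  5  6  7
 b  4  3  2  2  3  3  4  5  6  6
 a  5  4  3  3  3  4  4  5  6  7
 c  6  5  4  3  3  3  4  4  5  6
 b  7  6  5  4  4  4  4  5  5  5
 c  8  7  6  5  4  4  4  4  5  6

3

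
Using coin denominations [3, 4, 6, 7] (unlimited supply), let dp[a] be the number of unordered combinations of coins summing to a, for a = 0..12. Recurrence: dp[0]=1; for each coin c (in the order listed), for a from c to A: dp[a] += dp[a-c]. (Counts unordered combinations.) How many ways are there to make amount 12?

after  coin     0     1     2     3     4     5     6     7     8     9    10    11    12
          3     1     0     0     1     0     0     1     0     0     1     0     0     1
          4     1     0     0     1     1     0     1     1     1     1     1     1     2
          6     1     0     0     1     1     0     2     1     1     2     2     1     4
          7     1     0     0     1     1     0     2     2     1     2     3     2     4

4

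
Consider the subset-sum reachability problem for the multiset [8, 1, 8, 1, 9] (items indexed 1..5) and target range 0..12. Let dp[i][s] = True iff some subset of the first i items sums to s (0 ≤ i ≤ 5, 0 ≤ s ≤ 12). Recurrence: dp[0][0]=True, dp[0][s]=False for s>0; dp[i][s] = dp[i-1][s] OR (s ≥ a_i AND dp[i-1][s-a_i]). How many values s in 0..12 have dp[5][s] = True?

7

i\s   0   1   2   3   4   5   6   7   8   9  10  11  12
  0   T   F   F   F   F   F   F   F   F   F   F   F   F
  1   T   F   F   F   F   F   F   F   T   F   F   F   F
  2   T   T   F   F   F   F   F   F   T   T   F   F   F
  3   T   T   F   F   F   F   F   F   T   T   F   F   F
  4   T   T   T   F   F   F   F   F   T   T   T   F   F
  5   T   T   T   F   F   F   F   F   T   T   T   T   F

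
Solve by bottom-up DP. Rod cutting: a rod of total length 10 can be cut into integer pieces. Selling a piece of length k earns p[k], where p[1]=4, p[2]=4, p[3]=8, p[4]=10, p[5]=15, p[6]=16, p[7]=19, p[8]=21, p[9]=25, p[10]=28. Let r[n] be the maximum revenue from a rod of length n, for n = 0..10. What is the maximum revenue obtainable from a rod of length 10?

40

   n    0    1    2    3    4    5    6    7    8    9   10
r[n]    0    4    8   12   16   20   24   28   32   36   40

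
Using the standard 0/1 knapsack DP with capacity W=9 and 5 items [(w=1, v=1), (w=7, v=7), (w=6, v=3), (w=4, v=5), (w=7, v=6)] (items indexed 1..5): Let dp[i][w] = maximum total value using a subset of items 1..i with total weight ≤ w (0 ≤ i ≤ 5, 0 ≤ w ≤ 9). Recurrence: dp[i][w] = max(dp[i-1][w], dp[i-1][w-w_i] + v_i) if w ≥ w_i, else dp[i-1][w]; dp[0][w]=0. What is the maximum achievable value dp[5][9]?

8

i\w   0   1   2   3   4   5   6   7   8   9
  0   0   0   0   0   0   0   0   0   0   0
  1   0   1   1   1   1   1   1   1   1   1
  2   0   1   1   1   1   1   1   7   8   8
  3   0   1   1   1   1   1   3   7   8   8
  4   0   1   1   1   5   6   6   7   8   8
  5   0   1   1   1   5   6   6   7   8   8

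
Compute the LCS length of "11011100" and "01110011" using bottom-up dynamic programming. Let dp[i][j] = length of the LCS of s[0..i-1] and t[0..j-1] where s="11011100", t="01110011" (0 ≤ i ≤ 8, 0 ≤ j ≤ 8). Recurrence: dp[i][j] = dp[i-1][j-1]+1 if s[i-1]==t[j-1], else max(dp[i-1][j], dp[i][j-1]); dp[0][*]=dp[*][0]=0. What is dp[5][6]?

   ''  0  1  1  1  0  0  1  1
''  0  0  0  0  0  0  0  0  0
 1  0  0  1  1  1  1  1  1  1
 1  0  0  1  2  2  2  2  2  2
 0  0  1  1  2  2  3  3  3  3
 1  0  1  2  2  3  3  3  4  4
 1  0  1  2  3  3  3  3  4  5
 1  0  1  2  3  4  4  4  4  5
 0  0  1  2  3  4  5  5  5  5
 0  0  1  2  3  4  5  6  6  6

3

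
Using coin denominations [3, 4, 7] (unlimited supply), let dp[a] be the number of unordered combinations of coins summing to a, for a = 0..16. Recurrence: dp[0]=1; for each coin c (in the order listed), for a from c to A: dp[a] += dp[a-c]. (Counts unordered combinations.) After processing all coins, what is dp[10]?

after  coin     0     1     2     3     4     5     6     7     8     9    10    11    12    13    14    15    16
          3     1     0     0     1     0     0     1     0     0     1     0     0     1     0     0     1     0
          4     1     0     0     1     1     0     1     1     1     1     1     1     2     1     1     2     2
          7     1     0     0     1     1     0     1     2     1     1     2     2     2     2     3     3     3

2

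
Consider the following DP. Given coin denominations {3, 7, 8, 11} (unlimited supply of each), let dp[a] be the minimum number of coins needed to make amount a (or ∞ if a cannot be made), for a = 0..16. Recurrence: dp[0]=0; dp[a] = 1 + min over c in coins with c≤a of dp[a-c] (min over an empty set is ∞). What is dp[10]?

2

 a  0  1  2  3  4  5  6  7  8  9 10 11 12 13 14 15 16
dp  0  -  -  1  -  -  2  1  1  3  2  1  4  3  2  2  2
(- denotes ∞ / unreachable)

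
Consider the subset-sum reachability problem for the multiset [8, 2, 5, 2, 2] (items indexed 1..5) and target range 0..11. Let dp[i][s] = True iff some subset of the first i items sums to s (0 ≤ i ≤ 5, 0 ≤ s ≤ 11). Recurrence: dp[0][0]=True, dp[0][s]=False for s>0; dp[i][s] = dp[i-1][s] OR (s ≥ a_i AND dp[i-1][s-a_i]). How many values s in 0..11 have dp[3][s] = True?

i\s   0   1   2   3   4   5   6   7   8   9  10  11
  0   T   F   F   F   F   F   F   F   F   F   F   F
  1   T   F   F   F   F   F   F   F   T   F   F   F
  2   T   F   T   F   F   F   F   F   T   F   T   F
  3   T   F   T   F   F   T   F   T   T   F   T   F
  4   T   F   T   F   T   T   F   T   T   T   T   F
  5   T   F   T   F   T   T   T   T   T   T   T   T

6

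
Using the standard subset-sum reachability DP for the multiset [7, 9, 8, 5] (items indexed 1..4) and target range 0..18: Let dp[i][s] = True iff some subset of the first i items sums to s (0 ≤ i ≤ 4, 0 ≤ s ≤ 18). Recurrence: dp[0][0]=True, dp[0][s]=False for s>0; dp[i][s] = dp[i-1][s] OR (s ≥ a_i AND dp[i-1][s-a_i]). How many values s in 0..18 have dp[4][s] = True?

i\s   0   1   2   3   4   5   6   7   8   9  10  11  12  13  14  15  16  17  18
  0   T   F   F   F   F   F   F   F   F   F   F   F   F   F   F   F   F   F   F
  1   T   F   F   F   F   F   F   T   F   F   F   F   F   F   F   F   F   F   F
  2   T   F   F   F   F   F   F   T   F   T   F   F   F   F   F   F   T   F   F
  3   T   F   F   F   F   F   F   T   T   T   F   F   F   F   F   T   T   T   F
  4   T   F   F   F   F   T   F   T   T   T   F   F   T   T   T   T   T   T   F

11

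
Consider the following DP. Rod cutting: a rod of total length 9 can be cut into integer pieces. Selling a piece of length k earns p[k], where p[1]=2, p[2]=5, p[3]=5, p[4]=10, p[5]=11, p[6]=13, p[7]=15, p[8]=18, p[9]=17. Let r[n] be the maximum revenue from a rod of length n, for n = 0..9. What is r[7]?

   n    0    1    2    3    4    5    6    7    8    9
r[n]    0    2    5    7   10   12   15   17   20   22

17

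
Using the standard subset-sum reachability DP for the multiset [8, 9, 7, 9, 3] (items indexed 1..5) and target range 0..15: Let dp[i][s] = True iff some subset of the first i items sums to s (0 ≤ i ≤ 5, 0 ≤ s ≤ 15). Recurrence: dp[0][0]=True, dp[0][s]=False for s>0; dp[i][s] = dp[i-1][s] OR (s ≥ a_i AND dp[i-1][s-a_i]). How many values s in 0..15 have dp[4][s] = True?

i\s   0   1   2   3   4   5   6   7   8   9  10  11  12  13  14  15
  0   T   F   F   F   F   F   F   F   F   F   F   F   F   F   F   F
  1   T   F   F   F   F   F   F   F   T   F   F   F   F   F   F   F
  2   T   F   F   F   F   F   F   F   T   T   F   F   F   F   F   F
  3   T   F   F   F   F   F   F   T   T   T   F   F   F   F   F   T
  4   T   F   F   F   F   F   F   T   T   T   F   F   F   F   F   T
  5   T   F   F   T   F   F   F   T   T   T   T   T   T   F   F   T

5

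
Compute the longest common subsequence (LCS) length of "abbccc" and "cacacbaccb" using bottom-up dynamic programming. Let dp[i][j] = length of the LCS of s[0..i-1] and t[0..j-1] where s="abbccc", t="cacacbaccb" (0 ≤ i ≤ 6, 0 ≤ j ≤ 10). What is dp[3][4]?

   ''  c  a  c  a  c  b  a  c  c  b
''  0  0  0  0  0  0  0  0  0  0  0
 a  0  0  1  1  1  1  1  1  1  1  1
 b  0  0  1  1  1  1  2  2  2  2  2
 b  0  0  1  1  1  1  2  2  2  2  3
 c  0  1  1  2  2  2  2  2  3  3  3
 c  0  1  1  2  2  3  3  3  3  4  4
 c  0  1  1  2  2  3  3  3  4  4  4

1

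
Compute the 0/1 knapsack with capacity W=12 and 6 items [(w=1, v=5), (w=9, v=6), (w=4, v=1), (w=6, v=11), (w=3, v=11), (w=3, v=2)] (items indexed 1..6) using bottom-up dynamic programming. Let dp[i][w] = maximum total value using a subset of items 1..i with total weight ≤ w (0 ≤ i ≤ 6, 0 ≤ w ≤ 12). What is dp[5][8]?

17

i\w   0   1   2   3   4   5   6   7   8   9  10  11  12
  0   0   0   0   0   0   0   0   0   0   0   0   0   0
  1   0   5   5   5   5   5   5   5   5   5   5   5   5
  2   0   5   5   5   5   5   5   5   5   6  11  11  11
  3   0   5   5   5   5   6   6   6   6   6  11  11  11
  4   0   5   5   5   5   6  11  16  16  16  16  17  17
  5   0   5   5  11  16  16  16  16  17  22  27  27  27
  6   0   5   5  11  16  16  16  18  18  22  27  27  27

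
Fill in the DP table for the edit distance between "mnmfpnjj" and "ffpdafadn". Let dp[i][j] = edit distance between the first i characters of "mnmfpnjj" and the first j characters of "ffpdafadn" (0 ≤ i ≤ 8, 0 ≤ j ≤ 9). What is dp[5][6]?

   ''  f  f  p  d  a  f  a  d  n
''  0  1  2  3  4  5  6  7  8  9
 m  1  1  2  3  4  5  6  7  8  9
 n  2  2  2  3  4  5  6  7  8  8
 m  3  3  3  3  4  5  6  7  8  9
 f  4  3  3  4  4  5  5  6  7  8
 p  5  4  4  3  4  5  6  6  7  8
 n  6  5  5  4  4  5  6  7  7  7
 j  7  6  6  5  5  5  6  7  8  8
 j  8  7  7  6  6  6  6  7  8  9

6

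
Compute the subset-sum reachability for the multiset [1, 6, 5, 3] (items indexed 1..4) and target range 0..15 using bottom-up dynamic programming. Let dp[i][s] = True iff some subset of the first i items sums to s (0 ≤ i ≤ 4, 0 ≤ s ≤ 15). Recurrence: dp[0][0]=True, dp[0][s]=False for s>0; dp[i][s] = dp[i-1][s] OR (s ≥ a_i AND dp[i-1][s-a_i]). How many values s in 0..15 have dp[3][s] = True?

7

i\s   0   1   2   3   4   5   6   7   8   9  10  11  12  13  14  15
  0   T   F   F   F   F   F   F   F   F   F   F   F   F   F   F   F
  1   T   T   F   F   F   F   F   F   F   F   F   F   F   F   F   F
  2   T   T   F   F   F   F   T   T   F   F   F   F   F   F   F   F
  3   T   T   F   F   F   T   T   T   F   F   F   T   T   F   F   F
  4   T   T   F   T   T   T   T   T   T   T   T   T   T   F   T   T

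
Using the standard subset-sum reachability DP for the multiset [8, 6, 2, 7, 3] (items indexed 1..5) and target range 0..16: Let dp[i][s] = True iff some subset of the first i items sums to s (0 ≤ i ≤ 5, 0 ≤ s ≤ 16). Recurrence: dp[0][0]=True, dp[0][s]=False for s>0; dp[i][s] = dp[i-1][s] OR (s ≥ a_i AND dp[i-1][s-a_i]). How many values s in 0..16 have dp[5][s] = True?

i\s   0   1   2   3   4   5   6   7   8   9  10  11  12  13  14  15  16
  0   T   F   F   F   F   F   F   F   F   F   F   F   F   F   F   F   F
  1   T   F   F   F   F   F   F   F   T   F   F   F   F   F   F   F   F
  2   T   F   F   F   F   F   T   F   T   F   F   F   F   F   T   F   F
  3   T   F   T   F   F   F   T   F   T   F   T   F   F   F   T   F   T
  4   T   F   T   F   F   F   T   T   T   T   T   F   F   T   T   T   T
  5   T   F   T   T   F   T   T   T   T   T   T   T   T   T   T   T   T

15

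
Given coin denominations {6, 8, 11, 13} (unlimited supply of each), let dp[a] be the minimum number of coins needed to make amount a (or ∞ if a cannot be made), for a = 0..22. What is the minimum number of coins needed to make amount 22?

 a  0  1  2  3  4  5  6  7  8  9 10 11 12 13 14 15 16 17 18 19 20 21 22
dp  0  -  -  -  -  -  1  -  1  -  -  1  2  1  2  -  2  2  3  2  3  2  2
(- denotes ∞ / unreachable)

2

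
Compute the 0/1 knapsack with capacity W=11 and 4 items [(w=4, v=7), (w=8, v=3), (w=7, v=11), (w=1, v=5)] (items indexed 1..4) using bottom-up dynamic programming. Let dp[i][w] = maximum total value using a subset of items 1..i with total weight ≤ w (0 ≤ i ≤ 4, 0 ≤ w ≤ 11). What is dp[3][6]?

7

i\w   0   1   2   3   4   5   6   7   8   9  10  11
  0   0   0   0   0   0   0   0   0   0   0   0   0
  1   0   0   0   0   7   7   7   7   7   7   7   7
  2   0   0   0   0   7   7   7   7   7   7   7   7
  3   0   0   0   0   7   7   7  11  11  11  11  18
  4   0   5   5   5   7  12  12  12  16  16  16  18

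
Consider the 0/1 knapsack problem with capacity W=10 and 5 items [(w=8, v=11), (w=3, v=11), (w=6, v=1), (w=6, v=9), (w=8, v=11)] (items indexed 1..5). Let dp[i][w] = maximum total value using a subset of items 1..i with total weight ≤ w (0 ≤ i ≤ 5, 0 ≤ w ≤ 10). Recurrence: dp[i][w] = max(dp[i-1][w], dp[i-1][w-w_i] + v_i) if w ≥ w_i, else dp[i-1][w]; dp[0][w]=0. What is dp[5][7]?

i\w   0   1   2   3   4   5   6   7   8   9  10
  0   0   0   0   0   0   0   0   0   0   0   0
  1   0   0   0   0   0   0   0   0  11  11  11
  2   0   0   0  11  11  11  11  11  11  11  11
  3   0   0   0  11  11  11  11  11  11  12  12
  4   0   0   0  11  11  11  11  11  11  20  20
  5   0   0   0  11  11  11  11  11  11  20  20

11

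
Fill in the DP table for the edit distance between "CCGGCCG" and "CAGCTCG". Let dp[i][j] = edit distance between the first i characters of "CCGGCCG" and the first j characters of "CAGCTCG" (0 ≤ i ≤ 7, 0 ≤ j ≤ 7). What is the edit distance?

3

   ''  C  A  G  C  T  C  G
''  0  1  2  3  4  5  6  7
 C  1  0  1  2  3  4  5  6
 C  2  1  1  2  2  3  4  5
 G  3  2  2  1  2  3  4  4
 G  4  3  3  2  2  3  4  4
 C  5  4  4  3  2  3  3  4
 C  6  5  5  4  3  3  3  4
 G  7  6  6  5  4  4  4  3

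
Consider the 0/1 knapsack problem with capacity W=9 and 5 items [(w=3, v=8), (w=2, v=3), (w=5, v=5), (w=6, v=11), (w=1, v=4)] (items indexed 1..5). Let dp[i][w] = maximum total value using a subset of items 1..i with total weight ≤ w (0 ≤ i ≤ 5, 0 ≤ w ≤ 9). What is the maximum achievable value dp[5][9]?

19

i\w   0   1   2   3   4   5   6   7   8   9
  0   0   0   0   0   0   0   0   0   0   0
  1   0   0   0   8   8   8   8   8   8   8
  2   0   0   3   8   8  11  11  11  11  11
  3   0   0   3   8   8  11  11  11  13  13
  4   0   0   3   8   8  11  11  11  14  19
  5   0   4   4   8  12  12  15  15  15  19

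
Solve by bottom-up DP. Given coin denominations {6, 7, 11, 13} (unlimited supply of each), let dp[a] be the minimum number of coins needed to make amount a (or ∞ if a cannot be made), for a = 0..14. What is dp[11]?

1

 a  0  1  2  3  4  5  6  7  8  9 10 11 12 13 14
dp  0  -  -  -  -  -  1  1  -  -  -  1  2  1  2
(- denotes ∞ / unreachable)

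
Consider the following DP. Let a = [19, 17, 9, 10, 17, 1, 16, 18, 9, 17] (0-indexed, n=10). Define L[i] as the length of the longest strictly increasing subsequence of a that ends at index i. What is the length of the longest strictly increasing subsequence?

   i    0    1    2    3    4    5    6    7    8    9
a[i]   19   17    9   10   17    1   16   18    9   17
L[i]    1    1    1    2    3    1    3    4    2    4

4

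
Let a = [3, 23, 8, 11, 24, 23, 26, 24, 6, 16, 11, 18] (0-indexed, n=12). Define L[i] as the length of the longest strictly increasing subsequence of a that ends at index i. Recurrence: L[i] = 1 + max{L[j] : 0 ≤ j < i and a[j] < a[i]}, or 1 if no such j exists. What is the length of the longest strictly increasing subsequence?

   i    0    1    2    3    4    5    6    7    8    9   10   11
a[i]    3   23    8   11   24   23   26   24    6   16   11   18
L[i]    1    2    2    3    4    4    5    5    2    4    3    5

5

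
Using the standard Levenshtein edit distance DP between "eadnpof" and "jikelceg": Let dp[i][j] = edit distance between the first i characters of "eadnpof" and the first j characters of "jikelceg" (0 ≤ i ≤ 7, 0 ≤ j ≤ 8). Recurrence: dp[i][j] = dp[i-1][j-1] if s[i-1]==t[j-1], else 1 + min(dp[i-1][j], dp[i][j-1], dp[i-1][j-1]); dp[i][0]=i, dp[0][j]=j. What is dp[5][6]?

   ''  j  i  k  e  l  c  e  g
''  0  1  2  3  4  5  6  7  8
 e  1  1  2  3  3  4  5  6  7
 a  2  2  2  3  4  4  5  6  7
 d  3  3  3  3  4  5  5  6  7
 n  4  4  4  4  4  5  6  6  7
 p  5  5  5  5  5  5  6  7  7
 o  6  6  6  6  6  6  6  7  8
 f  7  7  7  7  7  7  7  7  8

6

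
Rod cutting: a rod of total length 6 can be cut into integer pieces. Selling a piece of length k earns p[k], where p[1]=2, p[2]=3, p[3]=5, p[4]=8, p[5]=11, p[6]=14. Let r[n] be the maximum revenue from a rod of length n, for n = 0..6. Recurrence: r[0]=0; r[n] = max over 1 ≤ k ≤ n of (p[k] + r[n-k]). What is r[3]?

   n    0    1    2    3    4    5    6
r[n]    0    2    4    6    8   11   14

6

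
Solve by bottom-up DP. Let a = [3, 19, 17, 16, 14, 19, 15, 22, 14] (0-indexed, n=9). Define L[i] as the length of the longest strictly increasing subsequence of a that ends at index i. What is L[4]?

2

   i    0    1    2    3    4    5    6    7    8
a[i]    3   19   17   16   14   19   15   22   14
L[i]    1    2    2    2    2    3    3    4    2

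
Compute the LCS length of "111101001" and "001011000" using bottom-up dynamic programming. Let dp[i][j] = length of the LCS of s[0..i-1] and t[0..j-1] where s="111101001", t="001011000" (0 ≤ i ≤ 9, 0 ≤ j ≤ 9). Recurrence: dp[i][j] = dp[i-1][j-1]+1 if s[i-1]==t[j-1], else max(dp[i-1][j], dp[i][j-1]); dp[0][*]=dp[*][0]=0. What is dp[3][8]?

   ''  0  0  1  0  1  1  0  0  0
''  0  0  0  0  0  0  0  0  0  0
 1  0  0  0  1  1  1  1  1  1  1
 1  0  0  0  1  1  2  2  2  2  2
 1  0  0  0  1  1  2  3  3  3  3
 1  0  0  0  1  1  2  3  3  3  3
 0  0  1  1  1  2  2  3  4  4  4
 1  0  1  1  2  2  3  3  4  4  4
 0  0  1  2  2  3  3  3  4  5  5
 0  0  1  2  2  3  3  3  4  5  6
 1  0  1  2  3  3  4  4  4  5  6

3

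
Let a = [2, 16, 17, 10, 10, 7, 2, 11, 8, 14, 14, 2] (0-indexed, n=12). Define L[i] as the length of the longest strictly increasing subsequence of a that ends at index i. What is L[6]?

   i    0    1    2    3    4    5    6    7    8    9   10   11
a[i]    2   16   17   10   10    7    2   11    8   14   14    2
L[i]    1    2    3    2    2    2    1    3    3    4    4    1

1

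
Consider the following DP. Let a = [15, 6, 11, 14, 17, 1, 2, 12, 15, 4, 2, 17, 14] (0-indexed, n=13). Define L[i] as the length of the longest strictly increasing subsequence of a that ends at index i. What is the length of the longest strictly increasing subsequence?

   i    0    1    2    3    4    5    6    7    8    9   10   11   12
a[i]   15    6   11   14   17    1    2   12   15    4    2   17   14
L[i]    1    1    2    3    4    1    2    3    4    3    2    5    4

5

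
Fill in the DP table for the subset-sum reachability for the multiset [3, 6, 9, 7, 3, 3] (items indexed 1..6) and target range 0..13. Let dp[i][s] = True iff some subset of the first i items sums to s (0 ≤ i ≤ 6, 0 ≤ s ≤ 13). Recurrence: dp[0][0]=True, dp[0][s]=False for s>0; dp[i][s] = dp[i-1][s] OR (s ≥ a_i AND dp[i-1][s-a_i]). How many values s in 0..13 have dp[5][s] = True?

8

i\s   0   1   2   3   4   5   6   7   8   9  10  11  12  13
  0   T   F   F   F   F   F   F   F   F   F   F   F   F   F
  1   T   F   F   T   F   F   F   F   F   F   F   F   F   F
  2   T   F   F   T   F   F   T   F   F   T   F   F   F   F
  3   T   F   F   T   F   F   T   F   F   T   F   F   T   F
  4   T   F   F   T   F   F   T   T   F   T   T   F   T   T
  5   T   F   F   T   F   F   T   T   F   T   T   F   T   T
  6   T   F   F   T   F   F   T   T   F   T   T   F   T   T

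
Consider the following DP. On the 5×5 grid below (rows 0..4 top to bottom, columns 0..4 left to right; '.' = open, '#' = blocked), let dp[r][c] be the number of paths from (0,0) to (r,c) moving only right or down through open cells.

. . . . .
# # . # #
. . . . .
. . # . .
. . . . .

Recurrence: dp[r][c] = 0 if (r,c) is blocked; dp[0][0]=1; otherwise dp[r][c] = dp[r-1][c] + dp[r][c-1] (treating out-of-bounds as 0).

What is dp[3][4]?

2

r\c   0   1   2   3   4
  0   1   1   1   1   1
  1   0   0   1   0   0
  2   0   0   1   1   1
  3   0   0   0   1   2
  4   0   0   0   1   3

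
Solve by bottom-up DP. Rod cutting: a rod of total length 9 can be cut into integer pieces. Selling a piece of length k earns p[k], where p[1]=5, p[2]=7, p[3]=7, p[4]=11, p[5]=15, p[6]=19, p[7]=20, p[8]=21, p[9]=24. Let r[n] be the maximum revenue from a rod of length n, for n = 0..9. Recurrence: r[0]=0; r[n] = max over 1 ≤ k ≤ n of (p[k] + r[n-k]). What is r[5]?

   n    0    1    2    3    4    5    6    7    8    9
r[n]    0    5   10   15   20   25   30   35   40   45

25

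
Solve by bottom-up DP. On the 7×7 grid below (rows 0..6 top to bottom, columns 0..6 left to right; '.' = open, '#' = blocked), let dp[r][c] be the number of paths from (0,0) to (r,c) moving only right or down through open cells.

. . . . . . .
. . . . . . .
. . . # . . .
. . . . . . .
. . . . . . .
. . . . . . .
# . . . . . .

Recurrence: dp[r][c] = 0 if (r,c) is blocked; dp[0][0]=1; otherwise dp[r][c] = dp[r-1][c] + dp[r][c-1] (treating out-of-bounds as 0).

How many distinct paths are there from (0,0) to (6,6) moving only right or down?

573

r\c   0   1   2   3   4   5   6
  0   1   1   1   1   1   1   1
  1   1   2   3   4   5   6   7
  2   1   3   6   0   5  11  18
  3   1   4  10  10  15  26  44
  4   1   5  15  25  40  66 110
  5   1   6  21  46  86 152 262
  6   0   6  27  73 159 311 573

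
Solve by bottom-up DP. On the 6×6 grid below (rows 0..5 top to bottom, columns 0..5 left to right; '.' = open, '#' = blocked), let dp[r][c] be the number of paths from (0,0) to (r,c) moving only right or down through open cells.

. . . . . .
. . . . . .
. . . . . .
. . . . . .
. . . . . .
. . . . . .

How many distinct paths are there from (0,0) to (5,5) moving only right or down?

252

r\c   0   1   2   3   4   5
  0   1   1   1   1   1   1
  1   1   2   3   4   5   6
  2   1   3   6  10  15  21
  3   1   4  10  20  35  56
  4   1   5  15  35  70 126
  5   1   6  21  56 126 252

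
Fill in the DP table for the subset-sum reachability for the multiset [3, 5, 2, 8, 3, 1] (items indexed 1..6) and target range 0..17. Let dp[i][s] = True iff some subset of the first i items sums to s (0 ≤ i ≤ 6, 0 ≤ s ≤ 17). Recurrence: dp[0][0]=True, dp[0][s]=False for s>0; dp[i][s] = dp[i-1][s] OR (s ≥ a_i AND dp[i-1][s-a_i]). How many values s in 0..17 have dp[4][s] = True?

11

i\s   0   1   2   3   4   5   6   7   8   9  10  11  12  13  14  15  16  17
  0   T   F   F   F   F   F   F   F   F   F   F   F   F   F   F   F   F   F
  1   T   F   F   T   F   F   F   F   F   F   F   F   F   F   F   F   F   F
  2   T   F   F   T   F   T   F   F   T   F   F   F   F   F   F   F   F   F
  3   T   F   T   T   F   T   F   T   T   F   T   F   F   F   F   F   F   F
  4   T   F   T   T   F   T   F   T   T   F   T   T   F   T   F   T   T   F
  5   T   F   T   T   F   T   T   T   T   F   T   T   F   T   T   T   T   F
  6   T   T   T   T   T   T   T   T   T   T   T   T   T   T   T   T   T   T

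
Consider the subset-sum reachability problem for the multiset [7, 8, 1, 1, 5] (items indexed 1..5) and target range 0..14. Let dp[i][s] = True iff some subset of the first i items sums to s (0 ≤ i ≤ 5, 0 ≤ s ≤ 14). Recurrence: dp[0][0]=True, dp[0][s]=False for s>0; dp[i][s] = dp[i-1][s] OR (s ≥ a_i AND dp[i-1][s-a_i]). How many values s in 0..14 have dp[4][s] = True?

7

i\s   0   1   2   3   4   5   6   7   8   9  10  11  12  13  14
  0   T   F   F   F   F   F   F   F   F   F   F   F   F   F   F
  1   T   F   F   F   F   F   F   T   F   F   F   F   F   F   F
  2   T   F   F   F   F   F   F   T   T   F   F   F   F   F   F
  3   T   T   F   F   F   F   F   T   T   T   F   F   F   F   F
  4   T   T   T   F   F   F   F   T   T   T   T   F   F   F   F
  5   T   T   T   F   F   T   T   T   T   T   T   F   T   T   T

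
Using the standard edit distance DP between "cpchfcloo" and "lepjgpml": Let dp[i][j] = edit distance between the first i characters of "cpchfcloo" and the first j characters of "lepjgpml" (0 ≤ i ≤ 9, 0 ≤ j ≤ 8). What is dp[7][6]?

   ''  l  e  p  j  g  p  m  l
''  0  1  2  3  4  5  6  7  8
 c  1  1  2  3  4  5  6  7  8
 p  2  2  2  2  3  4  5  6  7
 c  3  3  3  3  3  4  5  6  7
 h  4  4  4  4  4  4  5  6  7
 f  5  5  5  5  5  5  5  6  7
 c  6  6  6  6  6  6  6  6  7
 l  7  6  7  7  7  7  7  7  6
 o  8  7  7  8  8  8  8  8  7
 o  9  8  8  8  9  9  9  9  8

7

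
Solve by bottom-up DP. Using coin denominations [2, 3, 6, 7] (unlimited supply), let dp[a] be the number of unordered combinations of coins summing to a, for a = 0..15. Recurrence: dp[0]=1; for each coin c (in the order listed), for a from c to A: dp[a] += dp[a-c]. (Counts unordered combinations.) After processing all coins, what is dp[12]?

after  coin     0     1     2     3     4     5     6     7     8     9    10    11    12    13    14    15
          2     1     0     1     0     1     0     1     0     1     0     1     0     1     0     1     0
          3     1     0     1     1     1     1     2     1     2     2     2     2     3     2     3     3
          6     1     0     1     1     1     1     3     1     3     3     3     3     6     3     6     6
          7     1     0     1     1     1     1     3     2     3     4     4     4     7     6     8     9

7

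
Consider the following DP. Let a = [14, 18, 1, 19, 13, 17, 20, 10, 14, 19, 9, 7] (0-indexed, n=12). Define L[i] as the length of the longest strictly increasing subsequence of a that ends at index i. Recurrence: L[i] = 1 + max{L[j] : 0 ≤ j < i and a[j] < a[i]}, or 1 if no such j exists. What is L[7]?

   i    0    1    2    3    4    5    6    7    8    9   10   11
a[i]   14   18    1   19   13   17   20   10   14   19    9    7
L[i]    1    2    1    3    2    3    4    2    3    4    2    2

2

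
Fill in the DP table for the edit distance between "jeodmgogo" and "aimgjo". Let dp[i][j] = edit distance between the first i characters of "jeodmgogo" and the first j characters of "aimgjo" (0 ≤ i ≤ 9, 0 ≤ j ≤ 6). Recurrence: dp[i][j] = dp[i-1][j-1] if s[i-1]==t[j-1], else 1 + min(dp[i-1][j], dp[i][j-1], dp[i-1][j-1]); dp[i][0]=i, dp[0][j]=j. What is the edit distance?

   ''  a  i  m  g  j  o
''  0  1  2  3  4  5  6
 j  1  1  2  3  4  4  5
 e  2  2  2  3  4  5  5
 o  3  3  3  3  4  5  5
 d  4  4  4  4  4  5  6
 m  5  5  5  4  5  5  6
 g  6  6  6  5  4  5  6
 o  7  7  7  6  5  5  5
 g  8  8  8  7  6  6  6
 o  9  9  9  8  7  7  6

6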